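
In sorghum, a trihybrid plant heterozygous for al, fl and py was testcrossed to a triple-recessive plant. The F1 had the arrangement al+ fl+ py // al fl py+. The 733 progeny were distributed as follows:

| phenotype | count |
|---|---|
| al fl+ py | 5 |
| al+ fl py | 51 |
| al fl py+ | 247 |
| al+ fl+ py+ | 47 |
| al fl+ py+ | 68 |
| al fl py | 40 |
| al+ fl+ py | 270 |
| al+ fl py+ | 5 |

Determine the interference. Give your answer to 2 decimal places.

0.41

The two rarest classes, al fl+ py and al+ fl py+, are the double crossovers. Comparing them with the parentals, only the al allele has switched, so al is the middle locus and the order is fl – al – py.
fl–al: (119 + 10)/733 = 0.1760; al–py: (87 + 10)/733 = 0.1323.
Expected DCO frequency = 0.1760 × 0.1323 ≈ 0.02328; observed = 10/733 ≈ 0.01364.
Coefficient of coincidence = 0.01364/0.02328 ≈ 0.59; interference = 1 − 0.59 = 0.41.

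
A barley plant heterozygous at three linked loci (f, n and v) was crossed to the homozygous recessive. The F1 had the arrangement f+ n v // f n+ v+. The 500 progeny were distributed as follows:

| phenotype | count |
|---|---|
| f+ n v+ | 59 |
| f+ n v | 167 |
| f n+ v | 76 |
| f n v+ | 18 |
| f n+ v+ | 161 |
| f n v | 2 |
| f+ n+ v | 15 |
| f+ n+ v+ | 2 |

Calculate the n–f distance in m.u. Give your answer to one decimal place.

7.4 m.u.

The two rarest classes, f n v and f+ n+ v+, are the double crossovers. Comparing them with the parentals, only the f allele has switched, so f is the middle locus and the order is n – f – v.
Crossovers in the n–f interval produce the single-crossover classes f+ n+ v and f n v+ (15 + 18 = 33) plus the double crossovers (4).
RF(n–f) = (33 + 4) / 500 = 37/500 = 0.0740 → 7.4 m.u.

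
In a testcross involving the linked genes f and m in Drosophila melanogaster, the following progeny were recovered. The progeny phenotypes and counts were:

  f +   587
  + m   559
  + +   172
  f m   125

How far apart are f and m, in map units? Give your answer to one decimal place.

20.6 map units

The two most frequent classes, + m (559) and f + (587), are the parental types, so the F1 was + m / f +.
The recombinant classes are + + and f m: 172 + 125 = 297.
Recombination frequency = 297/1443 = 0.2058 ≈ 20.6%, i.e. 20.6 map units.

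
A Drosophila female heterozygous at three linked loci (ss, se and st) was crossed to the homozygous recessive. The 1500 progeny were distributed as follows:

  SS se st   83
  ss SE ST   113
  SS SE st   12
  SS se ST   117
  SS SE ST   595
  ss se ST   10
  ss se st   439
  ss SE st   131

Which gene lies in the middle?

The two most frequent reciprocal classes, ss se st and SS SE ST, are the parental types, so the F1 was ss se st / SS SE ST.
The two rarest classes, ss se ST and SS SE st, are the double crossovers. Comparing them with the parentals, only the st allele has switched, so st is the middle locus and the order is se – st – ss.

st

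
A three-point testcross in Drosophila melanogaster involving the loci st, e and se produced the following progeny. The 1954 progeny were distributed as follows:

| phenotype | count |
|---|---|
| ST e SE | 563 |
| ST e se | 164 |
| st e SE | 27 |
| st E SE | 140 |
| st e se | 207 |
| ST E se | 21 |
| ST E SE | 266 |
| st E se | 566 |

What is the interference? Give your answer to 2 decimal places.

0.49

The two most frequent reciprocal classes, st E se and ST e SE, are the parental types, so the F1 was st E se / ST e SE.
The two rarest classes, ST E se and st e SE, are the double crossovers. Comparing them with the parentals, only the st allele has switched, so st is the middle locus and the order is se – st – e.
se–st: (304 + 48)/1954 = 0.1801; st–e: (473 + 48)/1954 = 0.2666.
Expected DCO frequency = 0.1801 × 0.2666 ≈ 0.04801; observed = 48/1954 ≈ 0.02456.
Coefficient of coincidence = 0.02456/0.04801 ≈ 0.51; interference = 1 − 0.51 = 0.49.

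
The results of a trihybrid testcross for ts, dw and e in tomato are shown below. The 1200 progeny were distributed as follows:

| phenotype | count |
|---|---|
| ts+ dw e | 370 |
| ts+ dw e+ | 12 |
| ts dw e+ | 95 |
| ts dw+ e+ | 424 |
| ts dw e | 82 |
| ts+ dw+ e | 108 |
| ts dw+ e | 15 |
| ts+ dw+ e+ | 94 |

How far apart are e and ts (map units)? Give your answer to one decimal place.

16.9 map units

The two most frequent reciprocal classes, ts dw+ e+ and ts+ dw e, are the parental types, so the F1 was ts dw+ e+ / ts+ dw e.
The two rarest classes, ts dw+ e and ts+ dw e+, are the double crossovers. Comparing them with the parentals, only the e allele has switched, so e is the middle locus and the order is ts – e – dw.
Crossovers in the ts–e interval produce the single-crossover classes ts+ dw+ e+ and ts dw e (94 + 82 = 176) plus the double crossovers (27).
RF(ts–e) = (176 + 27) / 1200 = 203/1200 = 0.1692 → 16.9 map units.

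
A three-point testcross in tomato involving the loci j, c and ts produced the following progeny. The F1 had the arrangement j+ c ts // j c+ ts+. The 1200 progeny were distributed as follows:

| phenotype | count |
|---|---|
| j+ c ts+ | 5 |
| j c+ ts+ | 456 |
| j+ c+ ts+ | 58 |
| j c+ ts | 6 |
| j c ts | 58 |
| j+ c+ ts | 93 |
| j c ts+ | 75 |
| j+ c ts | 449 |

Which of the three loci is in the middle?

The two rarest classes, j+ c ts+ and j c+ ts, are the double crossovers. Comparing them with the parentals, only the ts allele has switched, so ts is the middle locus and the order is c – ts – j.

ts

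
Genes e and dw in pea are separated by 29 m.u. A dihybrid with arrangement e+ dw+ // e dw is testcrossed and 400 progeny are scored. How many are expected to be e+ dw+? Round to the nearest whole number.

142

A map distance of 29 m.u. corresponds to a recombination frequency of 0.290.
The F1 is e+ dw+ / e dw, so e+ dw+ is a parental gamete class with expected frequency (1 − r)/2 = 0.710/2 = 0.3550.
Expected number = 0.3550 × 400 = 142.00 ≈ 142.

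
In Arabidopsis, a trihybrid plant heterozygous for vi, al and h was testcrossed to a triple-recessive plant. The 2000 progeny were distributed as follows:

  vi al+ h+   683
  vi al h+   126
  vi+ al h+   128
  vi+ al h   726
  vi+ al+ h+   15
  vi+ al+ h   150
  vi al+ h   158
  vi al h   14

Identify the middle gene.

The two most frequent reciprocal classes, vi al+ h+ and vi+ al h, are the parental types, so the F1 was vi al+ h+ / vi+ al h.
The two rarest classes, vi+ al+ h+ and vi al h, are the double crossovers. Comparing them with the parentals, only the vi allele has switched, so vi is the middle locus and the order is h – vi – al.

vi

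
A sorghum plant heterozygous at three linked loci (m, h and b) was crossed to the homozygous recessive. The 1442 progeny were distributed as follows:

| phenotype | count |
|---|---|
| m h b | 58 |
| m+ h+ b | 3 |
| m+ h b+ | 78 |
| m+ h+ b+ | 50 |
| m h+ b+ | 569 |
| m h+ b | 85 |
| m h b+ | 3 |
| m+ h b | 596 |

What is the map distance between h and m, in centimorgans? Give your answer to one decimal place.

7.9 centimorgans

The two most frequent reciprocal classes, m+ h b and m h+ b+, are the parental types, so the F1 was m+ h b / m h+ b+.
The two rarest classes, m+ h+ b and m h b+, are the double crossovers. Comparing them with the parentals, only the h allele has switched, so h is the middle locus and the order is b – h – m.
Crossovers in the h–m interval produce the single-crossover classes m h b and m+ h+ b+ (58 + 50 = 108) plus the double crossovers (6).
RF(h–m) = (108 + 6) / 1442 = 114/1442 = 0.0791 → 7.9 centimorgans.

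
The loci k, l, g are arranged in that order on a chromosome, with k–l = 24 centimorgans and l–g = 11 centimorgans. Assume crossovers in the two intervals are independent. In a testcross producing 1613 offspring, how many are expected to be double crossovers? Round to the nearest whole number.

Map distances give recombination frequencies of 0.240 and 0.110 for the two intervals.
With no interference, expected double-crossover frequency = 0.240 × 0.110 = 0.02640.
Expected number = 0.02640 × 1613 = 42.58 ≈ 43.

43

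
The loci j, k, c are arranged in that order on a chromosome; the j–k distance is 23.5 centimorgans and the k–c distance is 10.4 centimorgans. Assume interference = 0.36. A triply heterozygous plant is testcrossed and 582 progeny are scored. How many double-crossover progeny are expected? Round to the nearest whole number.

Map distances give recombination frequencies of 0.235 and 0.104 for the two intervals.
With interference 0.36 (so coincidence = 0.64), expected double-crossover frequency = 0.235 × 0.104 × 0.64 = 0.01564.
Expected number = 0.01564 × 582 = 9.10 ≈ 9.

9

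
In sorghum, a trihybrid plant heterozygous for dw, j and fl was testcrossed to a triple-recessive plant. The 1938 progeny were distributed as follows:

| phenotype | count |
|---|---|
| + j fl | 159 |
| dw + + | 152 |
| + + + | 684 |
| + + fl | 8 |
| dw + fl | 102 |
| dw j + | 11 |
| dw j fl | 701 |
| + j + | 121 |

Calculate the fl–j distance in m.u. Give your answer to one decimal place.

12.5 m.u.

The two most frequent reciprocal classes, + + + and dw j fl, are the parental types, so the F1 was + + + / dw j fl.
The two rarest classes, + + fl and dw j +, are the double crossovers. Comparing them with the parentals, only the fl allele has switched, so fl is the middle locus and the order is j – fl – dw.
Crossovers in the j–fl interval produce the single-crossover classes + j + and dw + fl (121 + 102 = 223) plus the double crossovers (19).
RF(j–fl) = (223 + 19) / 1938 = 242/1938 = 0.1249 → 12.5 m.u.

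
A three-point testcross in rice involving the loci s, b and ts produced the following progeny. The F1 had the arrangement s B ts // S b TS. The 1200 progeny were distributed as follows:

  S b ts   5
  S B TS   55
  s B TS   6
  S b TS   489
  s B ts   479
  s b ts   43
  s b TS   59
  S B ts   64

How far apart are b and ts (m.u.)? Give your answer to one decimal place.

9.1 m.u.

The two rarest classes, s B TS and S b ts, are the double crossovers. Comparing them with the parentals, only the ts allele has switched, so ts is the middle locus and the order is b – ts – s.
Crossovers in the b–ts interval produce the single-crossover classes s b ts and S B TS (43 + 55 = 98) plus the double crossovers (11).
RF(b–ts) = (98 + 11) / 1200 = 109/1200 = 0.0908 → 9.1 m.u.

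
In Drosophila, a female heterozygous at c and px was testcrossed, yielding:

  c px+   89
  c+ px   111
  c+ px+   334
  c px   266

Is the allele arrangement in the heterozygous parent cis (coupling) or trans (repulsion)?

cis

The two most frequent classes are c+ px+ (334) and c px (266); these are the parental (non-recombinant) types.
So the F1 carried c+ px+ on one chromosome and c px on the other — the recessive alleles are on the same chromosome (cis / coupling).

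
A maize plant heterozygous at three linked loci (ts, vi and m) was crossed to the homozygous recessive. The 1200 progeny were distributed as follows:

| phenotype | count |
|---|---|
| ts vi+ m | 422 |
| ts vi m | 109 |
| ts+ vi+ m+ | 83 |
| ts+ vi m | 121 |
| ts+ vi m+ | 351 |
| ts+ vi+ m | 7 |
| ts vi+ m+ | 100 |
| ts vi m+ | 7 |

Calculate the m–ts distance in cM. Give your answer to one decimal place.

The two most frequent reciprocal classes, ts vi+ m and ts+ vi m+, are the parental types, so the F1 was ts vi+ m / ts+ vi m+.
The two rarest classes, ts+ vi+ m and ts vi m+, are the double crossovers. Comparing them with the parentals, only the ts allele has switched, so ts is the middle locus and the order is m – ts – vi.
Crossovers in the m–ts interval produce the single-crossover classes ts vi+ m+ and ts+ vi m (100 + 121 = 221) plus the double crossovers (14).
RF(m–ts) = (221 + 14) / 1200 = 235/1200 = 0.1958 → 19.6 cM.

19.6 cM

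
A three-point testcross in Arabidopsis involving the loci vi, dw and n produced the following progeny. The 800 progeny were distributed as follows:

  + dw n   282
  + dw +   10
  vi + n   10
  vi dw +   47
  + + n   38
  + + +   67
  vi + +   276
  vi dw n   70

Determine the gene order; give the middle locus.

The two most frequent reciprocal classes, + dw n and vi + +, are the parental types, so the F1 was + dw n / vi + +.
The two rarest classes, + dw + and vi + n, are the double crossovers. Comparing them with the parentals, only the n allele has switched, so n is the middle locus and the order is dw – n – vi.

n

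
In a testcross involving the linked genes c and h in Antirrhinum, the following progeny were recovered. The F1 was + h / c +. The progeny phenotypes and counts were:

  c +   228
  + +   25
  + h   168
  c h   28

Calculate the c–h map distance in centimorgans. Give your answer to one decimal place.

The recombinant classes are + + and c h: 25 + 28 = 53.
Recombination frequency = 53/449 = 0.1180 ≈ 11.8%, i.e. 11.8 centimorgans.

11.8 centimorgans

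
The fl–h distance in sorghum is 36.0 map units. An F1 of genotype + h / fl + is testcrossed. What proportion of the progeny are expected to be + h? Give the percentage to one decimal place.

A map distance of 36.0 map units corresponds to a recombination frequency of 0.360.
The F1 is + h / fl +, so + h is a parental gamete class with expected frequency (1 − r)/2 = 0.640/2 = 0.3200.
That is 0.3200 = 32.0% of the progeny.

32.0%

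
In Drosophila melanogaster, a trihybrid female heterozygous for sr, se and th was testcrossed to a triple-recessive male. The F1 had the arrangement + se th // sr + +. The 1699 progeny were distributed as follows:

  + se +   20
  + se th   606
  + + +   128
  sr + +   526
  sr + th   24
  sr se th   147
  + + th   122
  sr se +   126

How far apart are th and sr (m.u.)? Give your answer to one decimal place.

18.8 m.u.

The two rarest classes, + se + and sr + th, are the double crossovers. Comparing them with the parentals, only the th allele has switched, so th is the middle locus and the order is se – th – sr.
Crossovers in the th–sr interval produce the single-crossover classes sr se th and + + + (147 + 128 = 275) plus the double crossovers (44).
RF(th–sr) = (275 + 44) / 1699 = 319/1699 = 0.1878 → 18.8 m.u.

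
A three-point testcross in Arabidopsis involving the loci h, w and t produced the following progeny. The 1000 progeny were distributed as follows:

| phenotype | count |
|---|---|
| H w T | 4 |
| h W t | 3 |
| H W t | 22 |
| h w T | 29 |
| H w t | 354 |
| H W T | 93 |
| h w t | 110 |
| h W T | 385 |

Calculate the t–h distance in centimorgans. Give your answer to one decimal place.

21.0 centimorgans

The two most frequent reciprocal classes, h W T and H w t, are the parental types, so the F1 was h W T / H w t.
The two rarest classes, h W t and H w T, are the double crossovers. Comparing them with the parentals, only the t allele has switched, so t is the middle locus and the order is h – t – w.
Crossovers in the h–t interval produce the single-crossover classes H W T and h w t (93 + 110 = 203) plus the double crossovers (7).
RF(h–t) = (203 + 7) / 1000 = 210/1000 = 0.2100 → 21.0 centimorgans.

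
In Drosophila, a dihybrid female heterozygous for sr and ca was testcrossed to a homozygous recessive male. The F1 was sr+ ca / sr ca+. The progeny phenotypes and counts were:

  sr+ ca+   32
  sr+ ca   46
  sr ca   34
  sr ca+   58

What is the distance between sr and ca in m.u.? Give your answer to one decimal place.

38.8 m.u.

The recombinant classes are sr+ ca+ and sr ca: 32 + 34 = 66.
Recombination frequency = 66/170 = 0.3882 ≈ 38.8%, i.e. 38.8 m.u.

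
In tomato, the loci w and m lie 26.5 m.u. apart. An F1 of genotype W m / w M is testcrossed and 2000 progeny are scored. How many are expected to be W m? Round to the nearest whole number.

735

A map distance of 26.5 m.u. corresponds to a recombination frequency of 0.265.
The F1 is W m / w M, so W m is a parental gamete class with expected frequency (1 − r)/2 = 0.735/2 = 0.3675.
Expected number = 0.3675 × 2000 = 735.00 ≈ 735.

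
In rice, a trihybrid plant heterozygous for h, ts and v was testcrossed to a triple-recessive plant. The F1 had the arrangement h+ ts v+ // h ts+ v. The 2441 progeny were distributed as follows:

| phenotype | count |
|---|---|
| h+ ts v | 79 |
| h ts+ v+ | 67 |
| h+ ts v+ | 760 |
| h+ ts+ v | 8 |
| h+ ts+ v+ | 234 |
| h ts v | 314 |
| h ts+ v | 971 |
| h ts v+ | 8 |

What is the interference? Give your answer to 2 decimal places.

The two rarest classes, h ts v+ and h+ ts+ v, are the double crossovers. Comparing them with the parentals, only the h allele has switched, so h is the middle locus and the order is ts – h – v.
ts–h: (548 + 16)/2441 = 0.2311; h–v: (146 + 16)/2441 = 0.0664.
Expected DCO frequency = 0.2311 × 0.0664 ≈ 0.01535; observed = 16/2441 ≈ 0.00655.
Coefficient of coincidence = 0.00655/0.01535 ≈ 0.43; interference = 1 − 0.43 = 0.57.

0.57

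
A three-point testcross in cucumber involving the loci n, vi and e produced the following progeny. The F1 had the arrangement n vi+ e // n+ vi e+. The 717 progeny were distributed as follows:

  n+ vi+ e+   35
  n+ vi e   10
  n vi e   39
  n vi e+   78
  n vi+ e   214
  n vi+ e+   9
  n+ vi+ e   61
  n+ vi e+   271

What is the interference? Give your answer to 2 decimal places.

The two rarest classes, n vi+ e+ and n+ vi e, are the double crossovers. Comparing them with the parentals, only the e allele has switched, so e is the middle locus and the order is n – e – vi.
n–e: (139 + 19)/717 = 0.2204; e–vi: (74 + 19)/717 = 0.1297.
Expected DCO frequency = 0.2204 × 0.1297 ≈ 0.02859; observed = 19/717 ≈ 0.02650.
Coefficient of coincidence = 0.02650/0.02859 ≈ 0.93; interference = 1 − 0.93 = 0.07.

0.07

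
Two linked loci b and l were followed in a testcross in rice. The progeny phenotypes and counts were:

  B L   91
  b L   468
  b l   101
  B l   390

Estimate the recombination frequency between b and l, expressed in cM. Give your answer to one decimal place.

The two most frequent classes, B l (390) and b L (468), are the parental types, so the F1 was B l / b L.
The recombinant classes are B L and b l: 91 + 101 = 192.
Recombination frequency = 192/1050 = 0.1829 ≈ 18.3%, i.e. 18.3 cM.

18.3 cM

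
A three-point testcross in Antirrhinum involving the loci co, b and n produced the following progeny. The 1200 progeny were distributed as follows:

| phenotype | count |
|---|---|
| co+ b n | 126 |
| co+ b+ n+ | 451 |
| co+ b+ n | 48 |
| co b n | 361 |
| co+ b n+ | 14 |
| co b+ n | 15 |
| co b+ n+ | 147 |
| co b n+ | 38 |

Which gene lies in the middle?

The two most frequent reciprocal classes, co+ b+ n+ and co b n, are the parental types, so the F1 was co+ b+ n+ / co b n.
The two rarest classes, co+ b n+ and co b+ n, are the double crossovers. Comparing them with the parentals, only the b allele has switched, so b is the middle locus and the order is n – b – co.

b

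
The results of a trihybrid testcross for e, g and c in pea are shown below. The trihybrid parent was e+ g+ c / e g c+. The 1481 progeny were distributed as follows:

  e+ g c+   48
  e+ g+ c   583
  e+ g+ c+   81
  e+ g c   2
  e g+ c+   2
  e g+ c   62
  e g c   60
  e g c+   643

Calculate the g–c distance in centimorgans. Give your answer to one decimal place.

9.8 centimorgans

The two rarest classes, e+ g c and e g+ c+, are the double crossovers. Comparing them with the parentals, only the g allele has switched, so g is the middle locus and the order is e – g – c.
Crossovers in the g–c interval produce the single-crossover classes e+ g+ c+ and e g c (81 + 60 = 141) plus the double crossovers (4).
RF(g–c) = (141 + 4) / 1481 = 145/1481 = 0.0979 → 9.8 centimorgans.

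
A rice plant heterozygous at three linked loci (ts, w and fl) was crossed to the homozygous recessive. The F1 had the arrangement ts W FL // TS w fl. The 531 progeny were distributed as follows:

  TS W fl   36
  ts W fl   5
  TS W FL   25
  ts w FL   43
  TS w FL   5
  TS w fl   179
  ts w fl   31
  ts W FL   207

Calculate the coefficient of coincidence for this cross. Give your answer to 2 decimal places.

0.90

The two rarest classes, ts W fl and TS w FL, are the double crossovers. Comparing them with the parentals, only the fl allele has switched, so fl is the middle locus and the order is ts – fl – w.
ts–fl: (56 + 10)/531 = 0.1243; fl–w: (79 + 10)/531 = 0.1676.
Expected DCO frequency = 0.1243 × 0.1676 ≈ 0.02083; observed = 10/531 ≈ 0.01883.
Coefficient of coincidence = 0.01883/0.02083 ≈ 0.90.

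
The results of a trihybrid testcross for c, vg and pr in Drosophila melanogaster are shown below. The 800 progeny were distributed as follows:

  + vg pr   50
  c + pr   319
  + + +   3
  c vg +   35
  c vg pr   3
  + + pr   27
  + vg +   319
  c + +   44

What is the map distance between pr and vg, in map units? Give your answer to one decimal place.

12.5 map units

The two most frequent reciprocal classes, + vg + and c + pr, are the parental types, so the F1 was + vg + / c + pr.
The two rarest classes, + + + and c vg pr, are the double crossovers. Comparing them with the parentals, only the vg allele has switched, so vg is the middle locus and the order is c – vg – pr.
Crossovers in the vg–pr interval produce the single-crossover classes + vg pr and c + + (50 + 44 = 94) plus the double crossovers (6).
RF(vg–pr) = (94 + 6) / 800 = 100/800 = 0.1250 → 12.5 map units.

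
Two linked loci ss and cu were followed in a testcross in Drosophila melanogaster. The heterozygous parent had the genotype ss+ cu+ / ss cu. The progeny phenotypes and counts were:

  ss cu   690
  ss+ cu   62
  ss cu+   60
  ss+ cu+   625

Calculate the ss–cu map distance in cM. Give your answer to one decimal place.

8.5 cM

The recombinant classes are ss+ cu and ss cu+: 62 + 60 = 122.
Recombination frequency = 122/1437 = 0.0849 ≈ 8.5%, i.e. 8.5 cM.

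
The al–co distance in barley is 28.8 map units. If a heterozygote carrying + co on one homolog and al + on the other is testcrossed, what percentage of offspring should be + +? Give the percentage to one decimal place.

14.4%

A map distance of 28.8 map units corresponds to a recombination frequency of 0.288.
The F1 is + co / al +, so + + is a recombinant gamete class with expected frequency r/2 = 0.288/2 = 0.1440.
That is 0.1440 = 14.4% of the progeny.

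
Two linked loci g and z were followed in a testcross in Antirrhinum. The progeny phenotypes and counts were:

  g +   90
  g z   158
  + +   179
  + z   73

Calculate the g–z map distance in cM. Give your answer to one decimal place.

The two most frequent classes, + + (179) and g z (158), are the parental types, so the F1 was + + / g z.
The recombinant classes are + z and g +: 73 + 90 = 163.
Recombination frequency = 163/500 = 0.3260 ≈ 32.6%, i.e. 32.6 cM.

32.6 cM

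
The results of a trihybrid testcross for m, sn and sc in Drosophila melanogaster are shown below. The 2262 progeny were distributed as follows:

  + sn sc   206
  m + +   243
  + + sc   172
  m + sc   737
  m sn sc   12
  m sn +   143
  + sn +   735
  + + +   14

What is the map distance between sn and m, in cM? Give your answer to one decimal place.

15.1 cM

The two most frequent reciprocal classes, m + sc and + sn +, are the parental types, so the F1 was m + sc / + sn +.
The two rarest classes, m sn sc and + + +, are the double crossovers. Comparing them with the parentals, only the sn allele has switched, so sn is the middle locus and the order is sc – sn – m.
Crossovers in the sn–m interval produce the single-crossover classes + + sc and m sn + (172 + 143 = 315) plus the double crossovers (26).
RF(sn–m) = (315 + 26) / 2262 = 341/2262 = 0.1508 → 15.1 cM.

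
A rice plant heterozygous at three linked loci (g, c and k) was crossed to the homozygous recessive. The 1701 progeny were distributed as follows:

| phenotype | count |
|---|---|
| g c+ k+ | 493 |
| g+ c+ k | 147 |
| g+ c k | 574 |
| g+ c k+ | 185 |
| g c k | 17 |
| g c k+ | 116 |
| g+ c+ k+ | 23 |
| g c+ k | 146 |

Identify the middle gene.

The two most frequent reciprocal classes, g+ c k and g c+ k+, are the parental types, so the F1 was g+ c k / g c+ k+.
The two rarest classes, g c k and g+ c+ k+, are the double crossovers. Comparing them with the parentals, only the g allele has switched, so g is the middle locus and the order is c – g – k.

g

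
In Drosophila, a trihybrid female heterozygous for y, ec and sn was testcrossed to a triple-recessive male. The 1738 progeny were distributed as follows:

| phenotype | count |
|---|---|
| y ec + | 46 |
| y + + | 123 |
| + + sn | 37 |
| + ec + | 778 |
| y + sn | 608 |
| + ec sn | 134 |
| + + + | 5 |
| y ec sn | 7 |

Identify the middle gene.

The two most frequent reciprocal classes, y + sn and + ec +, are the parental types, so the F1 was y + sn / + ec +.
The two rarest classes, y ec sn and + + +, are the double crossovers. Comparing them with the parentals, only the ec allele has switched, so ec is the middle locus and the order is y – ec – sn.

ec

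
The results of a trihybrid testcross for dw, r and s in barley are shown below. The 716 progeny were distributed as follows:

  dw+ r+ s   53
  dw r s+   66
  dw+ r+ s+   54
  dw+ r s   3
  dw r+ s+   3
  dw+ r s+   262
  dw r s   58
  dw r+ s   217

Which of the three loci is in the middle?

The two most frequent reciprocal classes, dw r+ s and dw+ r s+, are the parental types, so the F1 was dw r+ s / dw+ r s+.
The two rarest classes, dw r+ s+ and dw+ r s, are the double crossovers. Comparing them with the parentals, only the s allele has switched, so s is the middle locus and the order is dw – s – r.

s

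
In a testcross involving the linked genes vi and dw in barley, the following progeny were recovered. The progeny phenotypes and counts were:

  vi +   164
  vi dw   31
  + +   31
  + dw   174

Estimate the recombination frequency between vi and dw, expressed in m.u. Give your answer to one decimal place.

The two most frequent classes, + dw (174) and vi + (164), are the parental types, so the F1 was + dw / vi +.
The recombinant classes are + + and vi dw: 31 + 31 = 62.
Recombination frequency = 62/400 = 0.1550 ≈ 15.5%, i.e. 15.5 m.u.

15.5 m.u.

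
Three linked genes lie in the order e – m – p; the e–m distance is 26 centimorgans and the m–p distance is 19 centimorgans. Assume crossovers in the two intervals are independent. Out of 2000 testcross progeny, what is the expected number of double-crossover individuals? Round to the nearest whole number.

99

Map distances give recombination frequencies of 0.260 and 0.190 for the two intervals.
With no interference, expected double-crossover frequency = 0.260 × 0.190 = 0.04940.
Expected number = 0.04940 × 2000 = 98.80 ≈ 99.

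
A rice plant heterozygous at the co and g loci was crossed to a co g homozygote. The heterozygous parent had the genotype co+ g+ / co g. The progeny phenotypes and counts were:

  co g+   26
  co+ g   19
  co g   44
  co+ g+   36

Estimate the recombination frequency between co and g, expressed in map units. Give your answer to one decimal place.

The recombinant classes are co+ g and co g+: 19 + 26 = 45.
Recombination frequency = 45/125 = 0.3600 ≈ 36.0%, i.e. 36.0 map units.

36.0 map units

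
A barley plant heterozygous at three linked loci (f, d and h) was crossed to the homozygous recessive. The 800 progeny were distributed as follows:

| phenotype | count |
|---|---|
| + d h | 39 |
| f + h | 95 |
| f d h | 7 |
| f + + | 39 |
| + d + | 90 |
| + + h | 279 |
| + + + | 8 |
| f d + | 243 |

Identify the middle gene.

h

The two most frequent reciprocal classes, f d + and + + h, are the parental types, so the F1 was f d + / + + h.
The two rarest classes, f d h and + + +, are the double crossovers. Comparing them with the parentals, only the h allele has switched, so h is the middle locus and the order is f – h – d.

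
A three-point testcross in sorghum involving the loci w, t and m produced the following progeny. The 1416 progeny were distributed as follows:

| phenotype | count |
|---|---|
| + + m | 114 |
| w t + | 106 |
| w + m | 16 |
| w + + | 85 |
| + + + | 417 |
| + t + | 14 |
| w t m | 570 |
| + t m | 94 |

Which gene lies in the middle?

t

The two most frequent reciprocal classes, + + + and w t m, are the parental types, so the F1 was + + + / w t m.
The two rarest classes, + t + and w + m, are the double crossovers. Comparing them with the parentals, only the t allele has switched, so t is the middle locus and the order is m – t – w.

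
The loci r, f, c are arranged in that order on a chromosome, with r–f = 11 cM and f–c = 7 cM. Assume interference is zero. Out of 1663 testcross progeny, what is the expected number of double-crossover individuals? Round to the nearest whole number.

13

Map distances give recombination frequencies of 0.110 and 0.070 for the two intervals.
With no interference, expected double-crossover frequency = 0.110 × 0.070 = 0.00770.
Expected number = 0.00770 × 1663 = 12.81 ≈ 13.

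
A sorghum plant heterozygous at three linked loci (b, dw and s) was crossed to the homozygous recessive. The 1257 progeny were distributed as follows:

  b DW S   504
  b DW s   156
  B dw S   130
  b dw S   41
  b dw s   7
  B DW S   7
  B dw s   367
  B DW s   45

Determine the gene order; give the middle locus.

b

The two most frequent reciprocal classes, B dw s and b DW S, are the parental types, so the F1 was B dw s / b DW S.
The two rarest classes, b dw s and B DW S, are the double crossovers. Comparing them with the parentals, only the b allele has switched, so b is the middle locus and the order is dw – b – s.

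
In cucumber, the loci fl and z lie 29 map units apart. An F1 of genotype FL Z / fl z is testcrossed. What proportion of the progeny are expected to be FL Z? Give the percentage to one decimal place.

35.5%

A map distance of 29 map units corresponds to a recombination frequency of 0.290.
The F1 is FL Z / fl z, so FL Z is a parental gamete class with expected frequency (1 − r)/2 = 0.710/2 = 0.3550.
That is 0.3550 = 35.5% of the progeny.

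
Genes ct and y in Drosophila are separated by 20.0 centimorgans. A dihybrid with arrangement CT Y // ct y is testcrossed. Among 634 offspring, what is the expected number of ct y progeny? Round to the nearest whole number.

254

A map distance of 20.0 centimorgans corresponds to a recombination frequency of 0.200.
The F1 is CT Y / ct y, so ct y is a parental gamete class with expected frequency (1 − r)/2 = 0.800/2 = 0.4000.
Expected number = 0.4000 × 634 = 253.60 ≈ 254.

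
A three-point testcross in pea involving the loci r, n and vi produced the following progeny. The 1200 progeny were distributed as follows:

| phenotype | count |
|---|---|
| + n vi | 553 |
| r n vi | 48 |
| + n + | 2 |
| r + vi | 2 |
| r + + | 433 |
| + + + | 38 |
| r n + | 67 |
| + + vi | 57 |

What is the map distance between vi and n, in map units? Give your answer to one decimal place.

The two most frequent reciprocal classes, r + + and + n vi, are the parental types, so the F1 was r + + / + n vi.
The two rarest classes, r + vi and + n +, are the double crossovers. Comparing them with the parentals, only the vi allele has switched, so vi is the middle locus and the order is n – vi – r.
Crossovers in the n–vi interval produce the single-crossover classes r n + and + + vi (67 + 57 = 124) plus the double crossovers (4).
RF(n–vi) = (124 + 4) / 1200 = 128/1200 = 0.1067 → 10.7 map units.

10.7 map units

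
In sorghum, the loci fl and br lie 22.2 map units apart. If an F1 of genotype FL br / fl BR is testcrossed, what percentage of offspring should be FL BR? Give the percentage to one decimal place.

A map distance of 22.2 map units corresponds to a recombination frequency of 0.222.
The F1 is FL br / fl BR, so FL BR is a recombinant gamete class with expected frequency r/2 = 0.222/2 = 0.1110.
That is 0.1110 = 11.1% of the progeny.

11.1%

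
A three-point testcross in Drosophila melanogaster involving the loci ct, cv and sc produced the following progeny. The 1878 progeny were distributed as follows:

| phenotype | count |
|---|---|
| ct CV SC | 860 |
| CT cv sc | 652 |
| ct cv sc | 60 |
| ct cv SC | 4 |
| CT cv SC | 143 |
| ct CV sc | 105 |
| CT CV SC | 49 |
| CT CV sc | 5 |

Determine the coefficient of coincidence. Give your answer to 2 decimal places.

The two most frequent reciprocal classes, CT cv sc and ct CV SC, are the parental types, so the F1 was CT cv sc / ct CV SC.
The two rarest classes, CT CV sc and ct cv SC, are the double crossovers. Comparing them with the parentals, only the cv allele has switched, so cv is the middle locus and the order is sc – cv – ct.
sc–cv: (248 + 9)/1878 = 0.1368; cv–ct: (109 + 9)/1878 = 0.0628.
Expected DCO frequency = 0.1368 × 0.0628 ≈ 0.00859; observed = 9/1878 ≈ 0.00479.
Coefficient of coincidence = 0.00479/0.00859 ≈ 0.56.

0.56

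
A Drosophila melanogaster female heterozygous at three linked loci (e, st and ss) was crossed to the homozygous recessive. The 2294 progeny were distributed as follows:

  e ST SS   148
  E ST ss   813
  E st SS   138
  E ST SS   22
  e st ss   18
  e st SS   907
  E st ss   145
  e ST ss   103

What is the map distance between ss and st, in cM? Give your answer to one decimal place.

14.5 cM

The two most frequent reciprocal classes, e st SS and E ST ss, are the parental types, so the F1 was e st SS / E ST ss.
The two rarest classes, e st ss and E ST SS, are the double crossovers. Comparing them with the parentals, only the ss allele has switched, so ss is the middle locus and the order is st – ss – e.
Crossovers in the st–ss interval produce the single-crossover classes e ST SS and E st ss (148 + 145 = 293) plus the double crossovers (40).
RF(st–ss) = (293 + 40) / 2294 = 333/2294 = 0.1452 → 14.5 cM.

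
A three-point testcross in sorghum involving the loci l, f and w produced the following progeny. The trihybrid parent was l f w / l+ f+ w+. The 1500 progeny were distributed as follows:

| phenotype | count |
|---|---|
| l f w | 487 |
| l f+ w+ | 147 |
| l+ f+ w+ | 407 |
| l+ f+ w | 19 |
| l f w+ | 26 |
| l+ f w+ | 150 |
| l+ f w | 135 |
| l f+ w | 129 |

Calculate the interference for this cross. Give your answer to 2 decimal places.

The two rarest classes, l f w+ and l+ f+ w, are the double crossovers. Comparing them with the parentals, only the w allele has switched, so w is the middle locus and the order is l – w – f.
l–w: (282 + 45)/1500 = 0.2180; w–f: (279 + 45)/1500 = 0.2160.
Expected DCO frequency = 0.2180 × 0.2160 ≈ 0.04709; observed = 45/1500 ≈ 0.03000.
Coefficient of coincidence = 0.03000/0.04709 ≈ 0.64; interference = 1 − 0.64 = 0.36.

0.36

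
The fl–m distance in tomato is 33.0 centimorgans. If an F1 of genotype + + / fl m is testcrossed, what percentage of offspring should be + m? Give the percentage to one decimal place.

A map distance of 33.0 centimorgans corresponds to a recombination frequency of 0.330.
The F1 is + + / fl m, so + m is a recombinant gamete class with expected frequency r/2 = 0.330/2 = 0.1650.
That is 0.1650 = 16.5% of the progeny.

16.5%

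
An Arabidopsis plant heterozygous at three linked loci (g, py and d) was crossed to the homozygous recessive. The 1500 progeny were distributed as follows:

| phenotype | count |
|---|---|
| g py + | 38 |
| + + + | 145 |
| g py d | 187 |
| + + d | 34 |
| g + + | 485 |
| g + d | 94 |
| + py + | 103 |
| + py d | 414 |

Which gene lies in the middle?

The two most frequent reciprocal classes, + py d and g + +, are the parental types, so the F1 was + py d / g + +.
The two rarest classes, + + d and g py +, are the double crossovers. Comparing them with the parentals, only the py allele has switched, so py is the middle locus and the order is g – py – d.

py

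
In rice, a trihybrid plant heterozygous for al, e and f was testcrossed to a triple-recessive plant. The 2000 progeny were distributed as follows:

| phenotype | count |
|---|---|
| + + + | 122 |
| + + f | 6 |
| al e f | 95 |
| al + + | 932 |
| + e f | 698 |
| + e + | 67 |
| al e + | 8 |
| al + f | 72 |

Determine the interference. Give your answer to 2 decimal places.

The two most frequent reciprocal classes, + e f and al + +, are the parental types, so the F1 was + e f / al + +.
The two rarest classes, + + f and al e +, are the double crossovers. Comparing them with the parentals, only the e allele has switched, so e is the middle locus and the order is f – e – al.
f–e: (139 + 14)/2000 = 0.0765; e–al: (217 + 14)/2000 = 0.1155.
Expected DCO frequency = 0.0765 × 0.1155 ≈ 0.00884; observed = 14/2000 ≈ 0.00700.
Coefficient of coincidence = 0.00700/0.00884 ≈ 0.79; interference = 1 − 0.79 = 0.21.

0.21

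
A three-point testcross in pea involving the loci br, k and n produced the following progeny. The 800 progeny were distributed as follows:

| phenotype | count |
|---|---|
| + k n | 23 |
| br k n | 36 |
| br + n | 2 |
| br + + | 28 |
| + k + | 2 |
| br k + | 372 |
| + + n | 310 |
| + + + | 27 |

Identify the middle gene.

br

The two most frequent reciprocal classes, + + n and br k +, are the parental types, so the F1 was + + n / br k +.
The two rarest classes, br + n and + k +, are the double crossovers. Comparing them with the parentals, only the br allele has switched, so br is the middle locus and the order is n – br – k.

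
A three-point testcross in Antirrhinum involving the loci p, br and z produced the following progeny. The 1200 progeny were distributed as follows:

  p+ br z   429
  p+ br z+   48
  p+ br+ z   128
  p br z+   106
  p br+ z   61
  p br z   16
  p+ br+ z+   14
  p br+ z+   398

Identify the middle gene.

p

The two most frequent reciprocal classes, p br+ z+ and p+ br z, are the parental types, so the F1 was p br+ z+ / p+ br z.
The two rarest classes, p+ br+ z+ and p br z, are the double crossovers. Comparing them with the parentals, only the p allele has switched, so p is the middle locus and the order is br – p – z.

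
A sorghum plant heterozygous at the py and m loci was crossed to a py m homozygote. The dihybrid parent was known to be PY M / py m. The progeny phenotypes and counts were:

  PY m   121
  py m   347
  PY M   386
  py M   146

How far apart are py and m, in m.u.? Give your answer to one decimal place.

26.7 m.u.

The recombinant classes are PY m and py M: 121 + 146 = 267.
Recombination frequency = 267/1000 = 0.2670 ≈ 26.7%, i.e. 26.7 m.u.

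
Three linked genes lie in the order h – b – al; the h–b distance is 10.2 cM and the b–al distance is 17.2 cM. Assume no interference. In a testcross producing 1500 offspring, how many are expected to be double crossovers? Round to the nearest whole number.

Map distances give recombination frequencies of 0.102 and 0.172 for the two intervals.
With no interference, expected double-crossover frequency = 0.102 × 0.172 = 0.01754.
Expected number = 0.01754 × 1500 = 26.32 ≈ 26.

26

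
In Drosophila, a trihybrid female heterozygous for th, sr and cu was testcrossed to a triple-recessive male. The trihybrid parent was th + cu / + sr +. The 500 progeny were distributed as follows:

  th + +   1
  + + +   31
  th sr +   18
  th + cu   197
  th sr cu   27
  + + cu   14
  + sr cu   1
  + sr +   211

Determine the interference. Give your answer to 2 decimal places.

0.51

The two rarest classes, th + + and + sr cu, are the double crossovers. Comparing them with the parentals, only the cu allele has switched, so cu is the middle locus and the order is th – cu – sr.
th–cu: (32 + 2)/500 = 0.0680; cu–sr: (58 + 2)/500 = 0.1200.
Expected DCO frequency = 0.0680 × 0.1200 ≈ 0.00816; observed = 2/500 ≈ 0.00400.
Coefficient of coincidence = 0.00400/0.00816 ≈ 0.49; interference = 1 − 0.49 = 0.51.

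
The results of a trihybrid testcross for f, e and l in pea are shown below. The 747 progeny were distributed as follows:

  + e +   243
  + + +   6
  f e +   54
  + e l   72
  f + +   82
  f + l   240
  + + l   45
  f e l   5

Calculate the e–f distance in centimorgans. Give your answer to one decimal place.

The two most frequent reciprocal classes, f + l and + e +, are the parental types, so the F1 was f + l / + e +.
The two rarest classes, f e l and + + +, are the double crossovers. Comparing them with the parentals, only the e allele has switched, so e is the middle locus and the order is f – e – l.
Crossovers in the f–e interval produce the single-crossover classes + + l and f e + (45 + 54 = 99) plus the double crossovers (11).
RF(f–e) = (99 + 11) / 747 = 110/747 = 0.1473 → 14.7 centimorgans.

14.7 centimorgans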